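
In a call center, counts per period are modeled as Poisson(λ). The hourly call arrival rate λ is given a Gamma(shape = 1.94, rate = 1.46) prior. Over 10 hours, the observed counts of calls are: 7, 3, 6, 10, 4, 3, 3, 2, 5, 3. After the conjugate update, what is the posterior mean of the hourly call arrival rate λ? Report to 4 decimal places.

4.1832

With a Gamma(shape α, rate β) prior, the Poisson likelihood is conjugate: the posterior is Gamma(α + ΣXᵢ, β + n).
Sum of counts S = 46 over n = 10 hours.
Posterior: Gamma(α+S, β+n) = Gamma(1.94+46, 1.46+10) = Gamma(47.94, 11.46).
Posterior mean = α/β = 47.94/11.46 = 4.1832.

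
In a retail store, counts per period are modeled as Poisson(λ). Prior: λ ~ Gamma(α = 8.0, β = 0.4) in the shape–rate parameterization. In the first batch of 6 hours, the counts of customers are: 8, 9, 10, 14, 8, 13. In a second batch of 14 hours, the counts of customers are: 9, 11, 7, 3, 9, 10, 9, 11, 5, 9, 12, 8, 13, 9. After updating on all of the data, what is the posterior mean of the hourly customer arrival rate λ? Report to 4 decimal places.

With a Gamma(shape α, rate β) prior, the Poisson likelihood is conjugate: the posterior is Gamma(α + ΣXᵢ, β + n).
Batch 1: sum of counts S = 62 over n = 6 hours.
After batch 1: Gamma(α+S, β+n) = Gamma(8.0+62, 0.4+6) = Gamma(70.0, 6.4).
Batch 2: sum of counts S = 125 over n = 14 hours.
After batch 2: Gamma(α+S, β+n) = Gamma(70.0+125, 6.4+14) = Gamma(195.0, 20.4).
Posterior mean = α/β = 195.0/20.4 = 9.5588.

9.5588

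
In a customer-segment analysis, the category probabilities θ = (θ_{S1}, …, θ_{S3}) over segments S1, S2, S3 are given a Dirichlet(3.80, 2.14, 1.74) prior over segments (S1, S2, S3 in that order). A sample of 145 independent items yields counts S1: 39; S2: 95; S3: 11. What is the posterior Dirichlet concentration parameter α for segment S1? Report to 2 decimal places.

42.80

The Dirichlet prior is conjugate to the Multinomial likelihood: each posterior αⱼ = prior αⱼ + observed count nⱼ.
Posterior concentration: (42.80, 97.14, 12.74), total = 152.68.
α_{S1} = 3.80 + 39 = 42.80.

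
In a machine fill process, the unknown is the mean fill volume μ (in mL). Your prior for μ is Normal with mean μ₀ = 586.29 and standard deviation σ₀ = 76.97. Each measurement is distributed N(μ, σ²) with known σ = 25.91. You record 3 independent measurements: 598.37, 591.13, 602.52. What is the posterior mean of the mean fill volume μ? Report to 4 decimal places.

596.9378

For Normal data with known variance σ², a Normal(μ₀, σ₀²) prior on μ is conjugate. Posterior precision = 1/σ₀² + n/σ²; posterior mean is the precision-weighted average of μ₀ and x̄.
Σxᵢ = 598.37 + 591.13 + 602.52 = 1792.02, so n·x̄ = 1792.02.
σ₀² = 76.97² = 5924.3809, σ² = 25.91² = 671.3281; σ² + n·σ₀² = 671.3281 + 3·5924.3809 = 18444.4708.
Posterior mean = (μ₀/σ₀² + n·x̄/σ²)/(1/σ₀² + n/σ²) = (σ²·μ₀ + σ₀²·n·x̄)/(σ² + n·σ₀²) = (671.3281·586.29 + 5924.3809·1792.02)/18444.4708 = 11010202.012167/18444.4708 = 596.9378.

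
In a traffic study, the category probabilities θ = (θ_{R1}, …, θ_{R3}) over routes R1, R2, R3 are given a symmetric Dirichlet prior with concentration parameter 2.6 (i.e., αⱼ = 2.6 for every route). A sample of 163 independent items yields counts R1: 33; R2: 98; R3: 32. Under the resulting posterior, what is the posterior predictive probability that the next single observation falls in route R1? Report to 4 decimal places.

0.2084

The Dirichlet prior is conjugate to the Multinomial likelihood: each posterior αⱼ = prior αⱼ + observed count nⱼ.
Posterior concentration: (35.6, 100.6, 34.6), total = 170.8.
P(next = R1 | data) = α_{R1}/Σα = 0.2084.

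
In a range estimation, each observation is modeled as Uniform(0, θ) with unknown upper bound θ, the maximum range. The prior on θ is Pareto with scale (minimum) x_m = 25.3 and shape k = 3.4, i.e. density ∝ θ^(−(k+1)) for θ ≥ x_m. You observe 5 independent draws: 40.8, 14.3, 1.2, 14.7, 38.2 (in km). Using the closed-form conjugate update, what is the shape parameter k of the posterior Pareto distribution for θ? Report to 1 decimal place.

A Pareto(scale x_m, shape k) prior on the upper bound θ of Uniform(0, θ) is conjugate: posterior is Pareto(max(x_m, max xᵢ), k + n).
Sample maximum = 40.8; prior scale x_m = 25.3 → posterior scale = max = 40.8.
Posterior shape = 3.4 + 5 = 8.4.
Posterior shape k = 8.4.

8.4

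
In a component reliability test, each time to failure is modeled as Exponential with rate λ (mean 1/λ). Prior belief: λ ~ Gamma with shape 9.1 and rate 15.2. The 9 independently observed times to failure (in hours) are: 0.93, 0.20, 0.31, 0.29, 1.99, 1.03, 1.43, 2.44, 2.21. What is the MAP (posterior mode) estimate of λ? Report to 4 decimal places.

0.6569

With a Gamma(shape α, rate β) prior on the exponential rate λ, the posterior after n observations with total T = Σxᵢ is Gamma(α+n, β+T).
Sum of observations T = 10.83 hours; n = 9.
Posterior: Gamma(9.1+9, 15.2+10.83) = Gamma(18.1, 26.03).
Mode = (α−1)/β = 0.6569.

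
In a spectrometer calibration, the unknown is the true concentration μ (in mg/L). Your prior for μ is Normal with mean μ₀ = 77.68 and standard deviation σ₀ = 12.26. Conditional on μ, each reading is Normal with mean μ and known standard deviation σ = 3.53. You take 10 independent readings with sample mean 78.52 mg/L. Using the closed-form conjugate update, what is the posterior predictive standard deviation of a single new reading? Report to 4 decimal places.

For Normal data with known variance σ², a Normal(μ₀, σ₀²) prior on μ is conjugate. Posterior precision = 1/σ₀² + n/σ²; posterior mean is the precision-weighted average of μ₀ and x̄.
σ₀² = 12.26² = 150.3076, σ² = 3.53² = 12.4609; σ² + n·σ₀² = 12.4609 + 10·150.3076 = 1515.5369.
Posterior precision = 1/σ₀² + n/σ² = 1/150.3076 + 10/12.4609 = (σ² + n·σ₀²)/(σ₀²σ²) = 1515.5369/(150.3076·12.4609); posterior variance σₙ² = σ₀²σ²/(σ² + n·σ₀²) = 150.3076·12.4609/1515.5369 = 1.235845.
Predictive variance for one new observation = σₙ² + σ² = 150.3076·12.4609/1515.5369 + 12.4609 = σ²·(σ₀² + 1515.5369)/1515.5369 = 12.4609·1665.8445/1515.5369 = 13.696745; SD = √(12.4609·1665.8445/1515.5369) = 3.7009.

3.7009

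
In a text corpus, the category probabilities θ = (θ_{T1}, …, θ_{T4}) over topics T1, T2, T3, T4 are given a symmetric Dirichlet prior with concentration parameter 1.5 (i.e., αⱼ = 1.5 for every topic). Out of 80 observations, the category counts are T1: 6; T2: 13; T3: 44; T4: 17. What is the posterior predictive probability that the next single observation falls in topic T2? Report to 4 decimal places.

The Dirichlet prior is conjugate to the Multinomial likelihood: each posterior αⱼ = prior αⱼ + observed count nⱼ.
Posterior concentration: (7.5, 14.5, 45.5, 18.5), total = 86.0.
P(next = T2 | data) = α_{T2}/Σα = 0.1686.

0.1686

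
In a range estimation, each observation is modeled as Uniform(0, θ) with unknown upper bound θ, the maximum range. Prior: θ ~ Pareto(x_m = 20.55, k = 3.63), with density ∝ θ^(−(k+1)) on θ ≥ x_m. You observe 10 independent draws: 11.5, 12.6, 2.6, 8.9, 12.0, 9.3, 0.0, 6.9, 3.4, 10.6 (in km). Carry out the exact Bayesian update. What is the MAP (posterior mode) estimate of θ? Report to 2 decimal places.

A Pareto(scale x_m, shape k) prior on the upper bound θ of Uniform(0, θ) is conjugate: posterior is Pareto(max(x_m, max xᵢ), k + n).
Sample maximum = 12.6; prior scale x_m = 20.55 → posterior scale = max = 20.55.
Posterior shape = 3.63 + 10 = 13.63.
The Pareto density is decreasing on [x_m, ∞), so the mode is x_m = 20.55.

20.55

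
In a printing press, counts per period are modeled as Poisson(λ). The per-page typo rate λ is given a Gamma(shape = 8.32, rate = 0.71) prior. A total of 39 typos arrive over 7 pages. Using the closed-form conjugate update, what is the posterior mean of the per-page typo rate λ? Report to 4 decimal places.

6.1375

With a Gamma(shape α, rate β) prior, the Poisson likelihood is conjugate: the posterior is Gamma(α + ΣXᵢ, β + n).
Posterior: Gamma(α+S, β+n) = Gamma(8.32+39, 0.71+7) = Gamma(47.32, 7.71).
Posterior mean = α/β = 47.32/7.71 = 6.1375.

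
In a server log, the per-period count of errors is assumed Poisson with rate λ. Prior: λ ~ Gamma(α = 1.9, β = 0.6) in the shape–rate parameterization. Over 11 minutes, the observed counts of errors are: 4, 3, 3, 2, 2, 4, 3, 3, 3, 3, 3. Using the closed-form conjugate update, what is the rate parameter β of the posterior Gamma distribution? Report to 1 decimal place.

With a Gamma(shape α, rate β) prior, the Poisson likelihood is conjugate: the posterior is Gamma(α + ΣXᵢ, β + n).
Sum of counts S = 33 over n = 11 minutes.
Posterior: Gamma(α+S, β+n) = Gamma(1.9+33, 0.6+11) = Gamma(34.9, 11.6).
Posterior β = 11.6.

11.6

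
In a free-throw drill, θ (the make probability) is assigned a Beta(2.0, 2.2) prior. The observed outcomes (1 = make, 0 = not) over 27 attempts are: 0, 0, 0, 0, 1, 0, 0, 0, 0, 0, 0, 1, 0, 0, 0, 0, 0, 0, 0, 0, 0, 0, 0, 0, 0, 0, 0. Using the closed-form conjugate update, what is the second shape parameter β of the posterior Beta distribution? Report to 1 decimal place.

27.2

The Beta prior is conjugate to a Binomial/Bernoulli likelihood; the update adds successes to α and failures to β.
Posterior: Beta(α+k, β+n−k) = Beta(2.0+2, 2.2+25) = Beta(4.0, 27.2).
Posterior β = 27.2.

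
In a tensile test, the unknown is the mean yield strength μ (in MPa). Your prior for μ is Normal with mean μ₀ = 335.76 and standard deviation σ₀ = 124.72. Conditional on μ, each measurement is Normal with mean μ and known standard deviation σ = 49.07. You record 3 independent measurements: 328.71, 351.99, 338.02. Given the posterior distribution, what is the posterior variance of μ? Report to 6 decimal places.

763.239478

For Normal data with known variance σ², a Normal(μ₀, σ₀²) prior on μ is conjugate. Posterior precision = 1/σ₀² + n/σ²; posterior mean is the precision-weighted average of μ₀ and x̄.
σ₀² = 124.72² = 15555.0784, σ² = 49.07² = 2407.8649; σ² + n·σ₀² = 2407.8649 + 3·15555.0784 = 49073.1001.
Posterior precision = 1/σ₀² + n/σ² = 1/15555.0784 + 3/2407.8649 = (σ² + n·σ₀²)/(σ₀²σ²) = 49073.1001/(15555.0784·2407.8649); posterior variance σₙ² = σ₀²σ²/(σ² + n·σ₀²) = 15555.0784·2407.8649/49073.1001 = 763.239478.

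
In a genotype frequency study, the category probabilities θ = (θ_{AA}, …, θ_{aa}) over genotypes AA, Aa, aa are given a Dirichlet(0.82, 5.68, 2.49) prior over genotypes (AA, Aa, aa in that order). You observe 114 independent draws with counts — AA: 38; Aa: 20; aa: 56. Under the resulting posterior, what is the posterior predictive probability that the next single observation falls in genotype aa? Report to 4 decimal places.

0.4756

The Dirichlet prior is conjugate to the Multinomial likelihood: each posterior αⱼ = prior αⱼ + observed count nⱼ.
Posterior concentration: (38.82, 25.68, 58.49), total = 122.99.
P(next = aa | data) = α_{aa}/Σα = 0.4756.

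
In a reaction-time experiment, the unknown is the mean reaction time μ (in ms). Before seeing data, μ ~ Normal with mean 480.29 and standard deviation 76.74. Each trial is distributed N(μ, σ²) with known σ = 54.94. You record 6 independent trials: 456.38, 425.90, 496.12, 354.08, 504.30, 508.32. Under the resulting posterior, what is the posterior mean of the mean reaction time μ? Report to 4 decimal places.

459.3090

For Normal data with known variance σ², a Normal(μ₀, σ₀²) prior on μ is conjugate. Posterior precision = 1/σ₀² + n/σ²; posterior mean is the precision-weighted average of μ₀ and x̄.
Σxᵢ = 456.38 + 425.90 + 496.12 + 354.08 + 504.30 + 508.32 = 2745.1, so n·x̄ = 2745.1.
σ₀² = 76.74² = 5889.0276, σ² = 54.94² = 3018.4036; σ² + n·σ₀² = 3018.4036 + 6·5889.0276 = 38352.5692.
Posterior mean = (μ₀/σ₀² + n·x̄/σ²)/(1/σ₀² + n/σ²) = (σ²·μ₀ + σ₀²·n·x̄)/(σ² + n·σ₀²) = (3018.4036·480.29 + 5889.0276·2745.1)/38352.5692 = 17615678.729804/38352.5692 = 459.3090.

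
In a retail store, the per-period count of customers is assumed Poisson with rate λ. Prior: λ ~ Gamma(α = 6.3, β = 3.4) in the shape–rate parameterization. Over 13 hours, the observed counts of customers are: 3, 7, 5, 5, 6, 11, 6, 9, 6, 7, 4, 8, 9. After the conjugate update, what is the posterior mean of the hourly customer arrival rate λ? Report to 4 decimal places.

With a Gamma(shape α, rate β) prior, the Poisson likelihood is conjugate: the posterior is Gamma(α + ΣXᵢ, β + n).
Sum of counts S = 86 over n = 13 hours.
Posterior: Gamma(α+S, β+n) = Gamma(6.3+86, 3.4+13) = Gamma(92.3, 16.4).
Posterior mean = α/β = 92.3/16.4 = 5.6280.

5.6280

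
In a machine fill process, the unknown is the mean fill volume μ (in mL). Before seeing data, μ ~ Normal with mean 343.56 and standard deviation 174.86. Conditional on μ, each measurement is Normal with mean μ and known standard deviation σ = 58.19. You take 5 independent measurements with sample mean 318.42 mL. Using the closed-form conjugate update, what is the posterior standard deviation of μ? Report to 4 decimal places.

For Normal data with known variance σ², a Normal(μ₀, σ₀²) prior on μ is conjugate. Posterior precision = 1/σ₀² + n/σ²; posterior mean is the precision-weighted average of μ₀ and x̄.
σ₀² = 174.86² = 30576.0196, σ² = 58.19² = 3386.0761; σ² + n·σ₀² = 3386.0761 + 5·30576.0196 = 156266.1741.
Posterior precision = 1/σ₀² + n/σ² = 1/30576.0196 + 5/3386.0761 = (σ² + n·σ₀²)/(σ₀²σ²) = 156266.1741/(30576.0196·3386.0761); posterior variance σₙ² = σ₀²σ²/(σ² + n·σ₀²) = 30576.0196·3386.0761/156266.1741 = 662.540884.
Posterior SD = √σₙ² = √(30576.0196·3386.0761/156266.1741) = 25.7399.

25.7399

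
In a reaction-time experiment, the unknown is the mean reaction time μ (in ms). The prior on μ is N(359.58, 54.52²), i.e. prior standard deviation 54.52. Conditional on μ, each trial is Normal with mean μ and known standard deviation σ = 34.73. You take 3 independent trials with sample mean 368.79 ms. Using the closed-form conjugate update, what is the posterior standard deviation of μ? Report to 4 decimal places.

18.8190

For Normal data with known variance σ², a Normal(μ₀, σ₀²) prior on μ is conjugate. Posterior precision = 1/σ₀² + n/σ²; posterior mean is the precision-weighted average of μ₀ and x̄.
σ₀² = 54.52² = 2972.4304, σ² = 34.73² = 1206.1729; σ² + n·σ₀² = 1206.1729 + 3·2972.4304 = 10123.4641.
Posterior precision = 1/σ₀² + n/σ² = 1/2972.4304 + 3/1206.1729 = (σ² + n·σ₀²)/(σ₀²σ²) = 10123.4641/(2972.4304·1206.1729); posterior variance σₙ² = σ₀²σ²/(σ² + n·σ₀²) = 2972.4304·1206.1729/10123.4641 = 354.153969.
Posterior SD = √σₙ² = √(2972.4304·1206.1729/10123.4641) = 18.8190.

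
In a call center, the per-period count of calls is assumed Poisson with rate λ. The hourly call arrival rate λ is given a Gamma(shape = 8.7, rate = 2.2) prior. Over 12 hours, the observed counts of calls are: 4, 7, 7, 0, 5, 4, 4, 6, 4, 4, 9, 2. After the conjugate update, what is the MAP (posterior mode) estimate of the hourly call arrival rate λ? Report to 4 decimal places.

With a Gamma(shape α, rate β) prior, the Poisson likelihood is conjugate: the posterior is Gamma(α + ΣXᵢ, β + n).
Sum of counts S = 56 over n = 12 hours.
Posterior: Gamma(α+S, β+n) = Gamma(8.7+56, 2.2+12) = Gamma(64.7, 14.2).
Mode of Gamma(α,β) for α≥1 is (α−1)/β = 63.7/14.2 = 4.4859.

4.4859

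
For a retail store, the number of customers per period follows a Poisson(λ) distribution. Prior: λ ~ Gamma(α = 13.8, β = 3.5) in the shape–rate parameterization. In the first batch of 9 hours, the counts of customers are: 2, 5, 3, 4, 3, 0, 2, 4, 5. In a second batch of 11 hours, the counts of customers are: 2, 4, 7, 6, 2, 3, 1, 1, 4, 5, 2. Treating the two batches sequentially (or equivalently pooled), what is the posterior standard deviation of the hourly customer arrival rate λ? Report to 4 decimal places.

With a Gamma(shape α, rate β) prior, the Poisson likelihood is conjugate: the posterior is Gamma(α + ΣXᵢ, β + n).
Batch 1: sum of counts S = 28 over n = 9 hours.
After batch 1: Gamma(α+S, β+n) = Gamma(13.8+28, 3.5+9) = Gamma(41.8, 12.5).
Batch 2: sum of counts S = 37 over n = 11 hours.
After batch 2: Gamma(α+S, β+n) = Gamma(41.8+37, 12.5+11) = Gamma(78.8, 23.5).
SD = √α/β = √78.8/23.5 = 0.3777.

0.3777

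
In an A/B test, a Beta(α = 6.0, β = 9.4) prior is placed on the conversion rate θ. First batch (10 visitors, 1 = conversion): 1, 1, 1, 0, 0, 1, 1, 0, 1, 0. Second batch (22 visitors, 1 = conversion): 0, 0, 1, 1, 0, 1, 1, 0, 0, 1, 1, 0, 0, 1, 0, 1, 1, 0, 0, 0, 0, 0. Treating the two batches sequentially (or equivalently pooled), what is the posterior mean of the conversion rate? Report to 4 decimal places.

The Beta prior is conjugate to a Binomial/Bernoulli likelihood; the update adds successes to α and failures to β.
After batch 1: Beta(6.0+6, 9.4+4) = Beta(12.0, 13.4).
After batch 2: Beta(12.0+9, 13.4+13) = Beta(21.0, 26.4).
Posterior mean = α/(α+β) = 21.0/47.4 = 0.4430.

0.4430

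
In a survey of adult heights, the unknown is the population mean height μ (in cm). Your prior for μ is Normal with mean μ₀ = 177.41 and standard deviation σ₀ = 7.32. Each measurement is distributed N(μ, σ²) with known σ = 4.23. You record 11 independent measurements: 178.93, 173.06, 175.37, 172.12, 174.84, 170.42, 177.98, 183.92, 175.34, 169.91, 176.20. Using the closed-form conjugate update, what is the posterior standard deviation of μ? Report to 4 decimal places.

1.2565

For Normal data with known variance σ², a Normal(μ₀, σ₀²) prior on μ is conjugate. Posterior precision = 1/σ₀² + n/σ²; posterior mean is the precision-weighted average of μ₀ and x̄.
σ₀² = 7.32² = 53.5824, σ² = 4.23² = 17.8929; σ² + n·σ₀² = 17.8929 + 11·53.5824 = 607.2993.
Posterior precision = 1/σ₀² + n/σ² = 1/53.5824 + 11/17.8929 = (σ² + n·σ₀²)/(σ₀²σ²) = 607.2993/(53.5824·17.8929); posterior variance σₙ² = σ₀²σ²/(σ² + n·σ₀²) = 53.5824·17.8929/607.2993 = 1.578702.
Posterior SD = √σₙ² = √(53.5824·17.8929/607.2993) = 1.2565.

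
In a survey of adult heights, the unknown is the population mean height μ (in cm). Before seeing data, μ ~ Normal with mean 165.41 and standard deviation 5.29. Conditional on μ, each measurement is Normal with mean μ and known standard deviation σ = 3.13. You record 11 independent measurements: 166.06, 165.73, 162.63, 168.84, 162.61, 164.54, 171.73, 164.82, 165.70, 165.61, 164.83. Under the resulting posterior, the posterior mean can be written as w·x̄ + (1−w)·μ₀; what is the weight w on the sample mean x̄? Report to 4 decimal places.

For Normal data with known variance σ², a Normal(μ₀, σ₀²) prior on μ is conjugate. Posterior precision = 1/σ₀² + n/σ²; posterior mean is the precision-weighted average of μ₀ and x̄.
σ₀² = 5.29² = 27.9841, σ² = 3.13² = 9.7969. Prior precision 1/σ₀² = 1/27.9841; data precision n/σ² = 11/9.7969.
w = (n/σ²)/(1/σ₀² + n/σ²) = n·σ₀²/(σ² + n·σ₀²) = 11·27.9841/(9.7969 + 11·27.9841) = 307.8251/317.622 = 0.9692.

0.9692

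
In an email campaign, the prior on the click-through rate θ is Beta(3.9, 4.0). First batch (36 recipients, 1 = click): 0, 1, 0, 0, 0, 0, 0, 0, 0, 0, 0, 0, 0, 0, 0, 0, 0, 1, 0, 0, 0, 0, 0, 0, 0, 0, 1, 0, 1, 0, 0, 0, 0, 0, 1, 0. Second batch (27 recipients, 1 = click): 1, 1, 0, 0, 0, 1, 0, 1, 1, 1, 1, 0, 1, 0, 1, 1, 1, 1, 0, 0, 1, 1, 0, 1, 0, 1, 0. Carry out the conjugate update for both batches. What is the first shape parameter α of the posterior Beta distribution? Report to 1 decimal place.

The Beta prior is conjugate to a Binomial/Bernoulli likelihood; the update adds successes to α and failures to β.
After batch 1: Beta(3.9+5, 4.0+31) = Beta(8.9, 35.0).
After batch 2: Beta(8.9+16, 35.0+11) = Beta(24.9, 46.0).
Posterior α = 24.9.

24.9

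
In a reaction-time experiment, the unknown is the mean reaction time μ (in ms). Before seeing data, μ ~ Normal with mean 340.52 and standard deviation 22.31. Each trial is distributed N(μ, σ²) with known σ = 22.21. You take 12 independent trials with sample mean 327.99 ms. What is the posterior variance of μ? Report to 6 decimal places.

For Normal data with known variance σ², a Normal(μ₀, σ₀²) prior on μ is conjugate. Posterior precision = 1/σ₀² + n/σ²; posterior mean is the precision-weighted average of μ₀ and x̄.
σ₀² = 22.31² = 497.7361, σ² = 22.21² = 493.2841; σ² + n·σ₀² = 493.2841 + 12·497.7361 = 6466.1173.
Posterior precision = 1/σ₀² + n/σ² = 1/497.7361 + 12/493.2841 = (σ² + n·σ₀²)/(σ₀²σ²) = 6466.1173/(497.7361·493.2841); posterior variance σₙ² = σ₀²σ²/(σ² + n·σ₀²) = 497.7361·493.2841/6466.1173 = 37.971056.

37.971056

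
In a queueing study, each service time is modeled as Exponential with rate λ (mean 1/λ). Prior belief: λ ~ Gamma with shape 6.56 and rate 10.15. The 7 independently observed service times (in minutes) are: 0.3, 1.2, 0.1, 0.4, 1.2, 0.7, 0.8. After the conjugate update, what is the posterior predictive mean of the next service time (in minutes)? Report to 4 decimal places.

With a Gamma(shape α, rate β) prior on the exponential rate λ, the posterior after n observations with total T = Σxᵢ is Gamma(α+n, β+T).
Sum of observations T = 4.7 minutes; n = 7.
Posterior: Gamma(6.56+7, 10.15+4.7) = Gamma(13.56, 14.85).
The predictive distribution for the next observation is Lomax; its mean is β/(α−1) = 14.85/12.56 = 1.1823.

1.1823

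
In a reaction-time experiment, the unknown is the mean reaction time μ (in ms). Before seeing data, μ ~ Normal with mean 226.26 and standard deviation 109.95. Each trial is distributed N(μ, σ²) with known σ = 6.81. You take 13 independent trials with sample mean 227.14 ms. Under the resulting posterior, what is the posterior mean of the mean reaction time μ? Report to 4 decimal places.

For Normal data with known variance σ², a Normal(μ₀, σ₀²) prior on μ is conjugate. Posterior precision = 1/σ₀² + n/σ²; posterior mean is the precision-weighted average of μ₀ and x̄.
n·x̄ = 13·227.14 = 2952.82.
σ₀² = 109.95² = 12089.0025, σ² = 6.81² = 46.3761; σ² + n·σ₀² = 46.3761 + 13·12089.0025 = 157203.4086.
Posterior mean = (μ₀/σ₀² + n·x̄/σ²)/(1/σ₀² + n/σ²) = (σ²·μ₀ + σ₀²·n·x̄)/(σ² + n·σ₀²) = (46.3761·226.26 + 12089.0025·2952.82)/157203.4086 = 35707141.418436/157203.4086 = 227.1397.

227.1397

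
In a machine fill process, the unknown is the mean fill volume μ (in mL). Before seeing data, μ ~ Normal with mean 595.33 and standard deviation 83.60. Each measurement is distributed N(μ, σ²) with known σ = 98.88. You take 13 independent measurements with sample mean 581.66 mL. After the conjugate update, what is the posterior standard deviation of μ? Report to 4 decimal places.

26.0581

For Normal data with known variance σ², a Normal(μ₀, σ₀²) prior on μ is conjugate. Posterior precision = 1/σ₀² + n/σ²; posterior mean is the precision-weighted average of μ₀ and x̄.
σ₀² = 83.60² = 6988.96, σ² = 98.88² = 9777.2544; σ² + n·σ₀² = 9777.2544 + 13·6988.96 = 100633.7344.
Posterior precision = 1/σ₀² + n/σ² = 1/6988.96 + 13/9777.2544 = (σ² + n·σ₀²)/(σ₀²σ²) = 100633.7344/(6988.96·9777.2544); posterior variance σₙ² = σ₀²σ²/(σ² + n·σ₀²) = 6988.96·9777.2544/100633.7344 = 679.025183.
Posterior SD = √σₙ² = √(6988.96·9777.2544/100633.7344) = 26.0581.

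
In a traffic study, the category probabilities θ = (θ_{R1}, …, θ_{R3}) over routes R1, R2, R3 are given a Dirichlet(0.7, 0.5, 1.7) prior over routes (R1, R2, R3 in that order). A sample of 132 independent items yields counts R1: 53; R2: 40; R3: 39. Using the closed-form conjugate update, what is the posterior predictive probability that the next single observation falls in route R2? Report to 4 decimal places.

The Dirichlet prior is conjugate to the Multinomial likelihood: each posterior αⱼ = prior αⱼ + observed count nⱼ.
Posterior concentration: (53.7, 40.5, 40.7), total = 134.9.
P(next = R2 | data) = α_{R2}/Σα = 0.3002.

0.3002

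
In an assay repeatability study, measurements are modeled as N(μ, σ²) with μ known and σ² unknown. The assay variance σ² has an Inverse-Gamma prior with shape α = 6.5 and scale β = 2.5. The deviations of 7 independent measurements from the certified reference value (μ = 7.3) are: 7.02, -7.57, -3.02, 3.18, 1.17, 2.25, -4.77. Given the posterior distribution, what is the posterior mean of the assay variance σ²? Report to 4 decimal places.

With known mean μ and an Inverse-Gamma(α, β) prior on σ², the Normal likelihood is conjugate: posterior is Inv-Gamma(α + n/2, β + Σ(xᵢ−μ)²/2).
Σ(xᵢ−μ)² = (7.02)² + (-7.57)² + (-3.02)² + (3.18)² + (1.17)² + (2.25)² + (-4.77)² = 155.0024.
Posterior: Inv-Gamma(6.5 + 7/2, 2.5 + 155.0024/2) = Inv-Gamma(10.00, 80.00120).
E[σ²|data] = β/(α−1) = 80.00120/9.00 = 8.8890.

8.8890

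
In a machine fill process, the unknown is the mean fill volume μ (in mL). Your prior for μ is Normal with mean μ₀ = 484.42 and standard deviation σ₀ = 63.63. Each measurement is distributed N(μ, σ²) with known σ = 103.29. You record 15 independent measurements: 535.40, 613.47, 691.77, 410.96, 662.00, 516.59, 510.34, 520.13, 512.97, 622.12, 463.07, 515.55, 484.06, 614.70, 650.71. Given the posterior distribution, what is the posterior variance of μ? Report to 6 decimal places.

604.977586

For Normal data with known variance σ², a Normal(μ₀, σ₀²) prior on μ is conjugate. Posterior precision = 1/σ₀² + n/σ²; posterior mean is the precision-weighted average of μ₀ and x̄.
σ₀² = 63.63² = 4048.7769, σ² = 103.29² = 10668.8241; σ² + n·σ₀² = 10668.8241 + 15·4048.7769 = 71400.4776.
Posterior precision = 1/σ₀² + n/σ² = 1/4048.7769 + 15/10668.8241 = (σ² + n·σ₀²)/(σ₀²σ²) = 71400.4776/(4048.7769·10668.8241); posterior variance σₙ² = σ₀²σ²/(σ² + n·σ₀²) = 4048.7769·10668.8241/71400.4776 = 604.977586.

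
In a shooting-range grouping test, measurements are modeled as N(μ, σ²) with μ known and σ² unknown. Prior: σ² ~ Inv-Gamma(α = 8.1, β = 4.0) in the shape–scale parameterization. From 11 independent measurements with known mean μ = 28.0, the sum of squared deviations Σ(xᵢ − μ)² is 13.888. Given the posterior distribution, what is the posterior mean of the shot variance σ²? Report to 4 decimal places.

With known mean μ and an Inverse-Gamma(α, β) prior on σ², the Normal likelihood is conjugate: posterior is Inv-Gamma(α + n/2, β + Σ(xᵢ−μ)²/2).
Posterior: Inv-Gamma(8.1 + 11/2, 4.0 + 13.888/2) = Inv-Gamma(13.60, 10.9440).
E[σ²|data] = β/(α−1) = 10.9440/12.60 = 0.8686.

0.8686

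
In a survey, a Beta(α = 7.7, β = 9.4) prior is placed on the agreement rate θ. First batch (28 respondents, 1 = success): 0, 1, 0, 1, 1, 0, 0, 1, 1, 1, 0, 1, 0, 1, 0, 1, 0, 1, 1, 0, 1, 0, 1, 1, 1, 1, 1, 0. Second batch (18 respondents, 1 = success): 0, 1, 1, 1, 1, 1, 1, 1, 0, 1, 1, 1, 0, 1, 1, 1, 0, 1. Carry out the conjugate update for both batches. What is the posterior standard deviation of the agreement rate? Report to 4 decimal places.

The Beta prior is conjugate to a Binomial/Bernoulli likelihood; the update adds successes to α and failures to β.
After batch 1: Beta(7.7+17, 9.4+11) = Beta(24.7, 20.4).
After batch 2: Beta(24.7+14, 20.4+4) = Beta(38.7, 24.4).
Var = αβ/((α+β)²(α+β+1)) = 38.7·24.4/(63.1²·64.1) = 0.00369985; SD = √0.00369985 = 0.0608.

0.0608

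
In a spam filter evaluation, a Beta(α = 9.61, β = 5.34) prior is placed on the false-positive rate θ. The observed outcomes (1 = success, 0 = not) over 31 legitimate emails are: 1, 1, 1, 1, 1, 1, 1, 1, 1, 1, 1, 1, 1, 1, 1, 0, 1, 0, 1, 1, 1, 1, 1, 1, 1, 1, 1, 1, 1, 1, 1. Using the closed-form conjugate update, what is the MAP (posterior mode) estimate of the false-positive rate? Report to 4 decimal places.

0.8557

The Beta prior is conjugate to a Binomial/Bernoulli likelihood; the update adds successes to α and failures to β.
Posterior: Beta(α+k, β+n−k) = Beta(9.61+29, 5.34+2) = Beta(38.61, 7.34).
Mode of Beta(a,b) for a,b>1 is (a−1)/(a+b−2) = 37.61/43.95 = 0.8557.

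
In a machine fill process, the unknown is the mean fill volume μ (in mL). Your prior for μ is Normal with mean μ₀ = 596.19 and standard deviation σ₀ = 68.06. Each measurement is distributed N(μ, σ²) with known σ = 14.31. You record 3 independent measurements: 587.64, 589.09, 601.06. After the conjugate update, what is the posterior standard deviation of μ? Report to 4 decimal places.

8.2017

For Normal data with known variance σ², a Normal(μ₀, σ₀²) prior on μ is conjugate. Posterior precision = 1/σ₀² + n/σ²; posterior mean is the precision-weighted average of μ₀ and x̄.
σ₀² = 68.06² = 4632.1636, σ² = 14.31² = 204.7761; σ² + n·σ₀² = 204.7761 + 3·4632.1636 = 14101.2669.
Posterior precision = 1/σ₀² + n/σ² = 1/4632.1636 + 3/204.7761 = (σ² + n·σ₀²)/(σ₀²σ²) = 14101.2669/(4632.1636·204.7761); posterior variance σₙ² = σ₀²σ²/(σ² + n·σ₀²) = 4632.1636·204.7761/14101.2669 = 67.267459.
Posterior SD = √σₙ² = √(4632.1636·204.7761/14101.2669) = 8.2017.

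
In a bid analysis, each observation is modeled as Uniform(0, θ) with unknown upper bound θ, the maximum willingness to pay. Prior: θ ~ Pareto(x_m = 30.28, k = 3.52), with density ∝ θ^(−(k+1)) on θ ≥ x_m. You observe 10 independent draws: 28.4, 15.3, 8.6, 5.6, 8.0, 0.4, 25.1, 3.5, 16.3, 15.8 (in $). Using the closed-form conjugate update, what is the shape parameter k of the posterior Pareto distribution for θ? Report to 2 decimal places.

13.52

A Pareto(scale x_m, shape k) prior on the upper bound θ of Uniform(0, θ) is conjugate: posterior is Pareto(max(x_m, max xᵢ), k + n).
Sample maximum = 28.4; prior scale x_m = 30.28 → posterior scale = max = 30.28.
Posterior shape = 3.52 + 10 = 13.52.
Posterior shape k = 13.52.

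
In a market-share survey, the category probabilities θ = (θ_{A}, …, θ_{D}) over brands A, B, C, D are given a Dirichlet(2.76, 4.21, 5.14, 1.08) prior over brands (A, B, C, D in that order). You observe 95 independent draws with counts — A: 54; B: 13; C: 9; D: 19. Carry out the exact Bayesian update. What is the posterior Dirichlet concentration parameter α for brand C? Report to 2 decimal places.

The Dirichlet prior is conjugate to the Multinomial likelihood: each posterior αⱼ = prior αⱼ + observed count nⱼ.
Posterior concentration: (56.76, 17.21, 14.14, 20.08), total = 108.19.
α_{C} = 5.14 + 9 = 14.14.

14.14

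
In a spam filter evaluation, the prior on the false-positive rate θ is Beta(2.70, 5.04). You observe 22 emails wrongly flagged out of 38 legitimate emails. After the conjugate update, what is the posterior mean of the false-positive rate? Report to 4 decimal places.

0.5400

The Beta prior is conjugate to a Binomial/Bernoulli likelihood; the update adds successes to α and failures to β.
Posterior: Beta(α+k, β+n−k) = Beta(2.70+22, 5.04+16) = Beta(24.70, 21.04).
Posterior mean = α/(α+β) = 24.70/45.74 = 0.5400.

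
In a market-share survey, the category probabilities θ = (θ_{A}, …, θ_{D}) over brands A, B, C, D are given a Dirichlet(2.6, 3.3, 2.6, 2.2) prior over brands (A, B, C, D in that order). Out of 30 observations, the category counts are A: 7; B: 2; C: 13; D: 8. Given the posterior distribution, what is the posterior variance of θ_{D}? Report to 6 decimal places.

0.004504

The Dirichlet prior is conjugate to the Multinomial likelihood: each posterior αⱼ = prior αⱼ + observed count nⱼ.
Posterior concentration: (9.6, 5.3, 15.6, 10.2), total = 40.7.
Var[θ_j] = α_j(Σα−α_j)/((Σα)²(Σα+1)) = 10.2·30.5/(40.7²·41.7) = 0.004504.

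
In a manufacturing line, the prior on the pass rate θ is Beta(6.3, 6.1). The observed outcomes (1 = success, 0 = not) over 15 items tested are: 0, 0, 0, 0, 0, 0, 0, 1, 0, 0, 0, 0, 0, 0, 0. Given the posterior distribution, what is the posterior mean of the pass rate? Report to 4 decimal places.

0.2664

The Beta prior is conjugate to a Binomial/Bernoulli likelihood; the update adds successes to α and failures to β.
Posterior: Beta(α+k, β+n−k) = Beta(6.3+1, 6.1+14) = Beta(7.3, 20.1).
Posterior mean = α/(α+β) = 7.3/27.4 = 0.2664.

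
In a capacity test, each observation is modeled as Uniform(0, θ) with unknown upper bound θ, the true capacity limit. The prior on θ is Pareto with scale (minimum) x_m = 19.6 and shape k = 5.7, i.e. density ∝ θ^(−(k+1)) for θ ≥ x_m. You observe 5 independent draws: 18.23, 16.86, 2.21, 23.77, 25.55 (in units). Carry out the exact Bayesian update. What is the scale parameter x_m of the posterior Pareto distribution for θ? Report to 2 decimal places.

A Pareto(scale x_m, shape k) prior on the upper bound θ of Uniform(0, θ) is conjugate: posterior is Pareto(max(x_m, max xᵢ), k + n).
Sample maximum = 25.55; prior scale x_m = 19.6 → posterior scale = max = 25.55.
Posterior shape = 5.7 + 5 = 10.7.
Posterior scale x_m = 25.55.

25.55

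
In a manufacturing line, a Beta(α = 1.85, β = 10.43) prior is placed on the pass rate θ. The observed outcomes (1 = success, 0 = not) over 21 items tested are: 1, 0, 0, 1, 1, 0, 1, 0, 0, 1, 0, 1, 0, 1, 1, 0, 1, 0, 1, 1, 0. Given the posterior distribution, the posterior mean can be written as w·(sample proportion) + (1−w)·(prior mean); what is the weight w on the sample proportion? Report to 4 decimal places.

The Beta prior is conjugate to a Binomial/Bernoulli likelihood; the update adds successes to α and failures to β.
Posterior mean = (α₀+k)/(α₀+β₀+n) = [n/(α₀+β₀+n)]·(k/n) + [(α₀+β₀)/(α₀+β₀+n)]·α₀/(α₀+β₀), so only n and the prior enter the weight.
The weight on the data is w = n/(α₀+β₀+n) = 21/(1.85+10.43+21) = 21/33.28 = 0.6310.

0.6310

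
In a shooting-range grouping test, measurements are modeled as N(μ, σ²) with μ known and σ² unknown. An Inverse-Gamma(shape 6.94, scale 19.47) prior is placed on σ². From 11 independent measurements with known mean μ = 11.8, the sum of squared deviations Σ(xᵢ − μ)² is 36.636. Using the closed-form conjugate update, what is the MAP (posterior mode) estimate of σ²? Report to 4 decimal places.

2.8116

With known mean μ and an Inverse-Gamma(α, β) prior on σ², the Normal likelihood is conjugate: posterior is Inv-Gamma(α + n/2, β + Σ(xᵢ−μ)²/2).
Posterior: Inv-Gamma(6.94 + 11/2, 19.47 + 36.636/2) = Inv-Gamma(12.44, 37.7880).
Mode = β/(α+1) = 37.7880/13.44 = 2.8116.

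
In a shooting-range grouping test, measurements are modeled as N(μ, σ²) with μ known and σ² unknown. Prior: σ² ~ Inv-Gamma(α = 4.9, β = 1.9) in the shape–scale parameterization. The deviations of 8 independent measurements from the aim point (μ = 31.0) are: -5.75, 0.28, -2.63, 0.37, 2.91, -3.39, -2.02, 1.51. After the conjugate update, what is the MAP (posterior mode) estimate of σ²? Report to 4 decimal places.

3.5513

With known mean μ and an Inverse-Gamma(α, β) prior on σ², the Normal likelihood is conjugate: posterior is Inv-Gamma(α + n/2, β + Σ(xᵢ−μ)²/2).
Σ(xᵢ−μ)² = (-5.75)² + (0.28)² + (-2.63)² + (0.37)² + (2.91)² + (-3.39)² + (-2.02)² + (1.51)² = 66.5154.
Posterior: Inv-Gamma(4.9 + 8/2, 1.9 + 66.5154/2) = Inv-Gamma(8.90, 35.15770).
Mode = β/(α+1) = 35.15770/9.90 = 3.5513.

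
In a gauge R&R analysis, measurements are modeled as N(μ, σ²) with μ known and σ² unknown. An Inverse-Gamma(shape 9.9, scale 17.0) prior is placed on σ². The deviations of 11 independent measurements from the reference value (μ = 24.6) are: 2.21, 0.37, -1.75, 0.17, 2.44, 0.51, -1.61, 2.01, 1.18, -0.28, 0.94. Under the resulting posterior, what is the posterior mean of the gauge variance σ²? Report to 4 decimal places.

With known mean μ and an Inverse-Gamma(α, β) prior on σ², the Normal likelihood is conjugate: posterior is Inv-Gamma(α + n/2, β + Σ(xᵢ−μ)²/2).
Σ(xᵢ−μ)² = (2.21)² + (0.37)² + (-1.75)² + (0.17)² + (2.44)² + (0.51)² + (-1.61)² + (2.01)² + (1.18)² + (-0.28)² + (0.94)² = 23.3127.
Posterior: Inv-Gamma(9.9 + 11/2, 17.0 + 23.3127/2) = Inv-Gamma(15.40, 28.65635).
E[σ²|data] = β/(α−1) = 28.65635/14.40 = 1.9900.

1.9900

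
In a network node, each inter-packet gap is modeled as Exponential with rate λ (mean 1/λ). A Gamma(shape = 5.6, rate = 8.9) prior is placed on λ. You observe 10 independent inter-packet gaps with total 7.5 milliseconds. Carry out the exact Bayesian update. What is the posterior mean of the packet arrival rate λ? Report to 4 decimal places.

0.9512

With a Gamma(shape α, rate β) prior on the exponential rate λ, the posterior after n observations with total T = Σxᵢ is Gamma(α+n, β+T).
Posterior: Gamma(5.6+10, 8.9+7.5) = Gamma(15.6, 16.4).
Posterior mean of λ = α/β = 15.6/16.4 = 0.9512.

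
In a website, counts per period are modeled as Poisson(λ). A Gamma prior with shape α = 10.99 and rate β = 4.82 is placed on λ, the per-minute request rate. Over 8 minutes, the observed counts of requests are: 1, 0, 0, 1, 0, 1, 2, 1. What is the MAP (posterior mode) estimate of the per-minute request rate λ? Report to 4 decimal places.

With a Gamma(shape α, rate β) prior, the Poisson likelihood is conjugate: the posterior is Gamma(α + ΣXᵢ, β + n).
Sum of counts S = 6 over n = 8 minutes.
Posterior: Gamma(α+S, β+n) = Gamma(10.99+6, 4.82+8) = Gamma(16.99, 12.82).
Mode of Gamma(α,β) for α≥1 is (α−1)/β = 15.99/12.82 = 1.2473.

1.2473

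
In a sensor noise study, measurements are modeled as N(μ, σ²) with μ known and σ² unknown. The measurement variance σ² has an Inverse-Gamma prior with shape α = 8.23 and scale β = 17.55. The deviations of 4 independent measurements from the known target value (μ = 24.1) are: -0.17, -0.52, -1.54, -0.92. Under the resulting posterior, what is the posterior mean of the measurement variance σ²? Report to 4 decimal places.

With known mean μ and an Inverse-Gamma(α, β) prior on σ², the Normal likelihood is conjugate: posterior is Inv-Gamma(α + n/2, β + Σ(xᵢ−μ)²/2).
Σ(xᵢ−μ)² = (-0.17)² + (-0.52)² + (-1.54)² + (-0.92)² = 3.5173.
Posterior: Inv-Gamma(8.23 + 4/2, 17.55 + 3.5173/2) = Inv-Gamma(10.23, 19.30865).
E[σ²|data] = β/(α−1) = 19.30865/9.23 = 2.0919.

2.0919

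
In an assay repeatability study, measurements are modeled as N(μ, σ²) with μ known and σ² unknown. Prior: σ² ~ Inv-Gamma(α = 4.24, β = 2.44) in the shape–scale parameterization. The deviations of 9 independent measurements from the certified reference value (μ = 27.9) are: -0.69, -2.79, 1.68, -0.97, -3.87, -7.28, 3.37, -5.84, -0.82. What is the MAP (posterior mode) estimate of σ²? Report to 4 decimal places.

6.7255

With known mean μ and an Inverse-Gamma(α, β) prior on σ², the Normal likelihood is conjugate: posterior is Inv-Gamma(α + n/2, β + Σ(xᵢ−μ)²/2).
Σ(xᵢ−μ)² = (-0.69)² + (-2.79)² + (1.68)² + (-0.97)² + (-3.87)² + (-7.28)² + (3.37)² + (-5.84)² + (-0.82)² = 126.1337.
Posterior: Inv-Gamma(4.24 + 9/2, 2.44 + 126.1337/2) = Inv-Gamma(8.74, 65.50685).
Mode = β/(α+1) = 65.50685/9.74 = 6.7255.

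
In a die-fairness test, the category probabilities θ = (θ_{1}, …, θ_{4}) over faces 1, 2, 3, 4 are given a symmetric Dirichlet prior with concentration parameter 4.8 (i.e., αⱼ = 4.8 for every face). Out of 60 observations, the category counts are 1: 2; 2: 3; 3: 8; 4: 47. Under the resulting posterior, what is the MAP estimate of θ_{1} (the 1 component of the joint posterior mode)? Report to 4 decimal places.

The Dirichlet prior is conjugate to the Multinomial likelihood: each posterior αⱼ = prior αⱼ + observed count nⱼ.
Posterior concentration: (6.8, 7.8, 12.8, 51.8), total = 79.2.
Joint mode component: (α_{1}−1)/(Σα−K) = 5.8/75.2 = 0.0771.

0.0771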